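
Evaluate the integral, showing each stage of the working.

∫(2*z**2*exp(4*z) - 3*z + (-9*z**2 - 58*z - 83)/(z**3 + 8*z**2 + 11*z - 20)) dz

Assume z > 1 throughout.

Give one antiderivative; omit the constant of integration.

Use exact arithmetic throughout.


Step 1. Rewrite: now ∫(-3*z) dz + ∫(2*z**2*exp(4*z)) dz + ∫((-9*z**2 - 58*z - 83)/(z**3 + 8*z**2 + 11*z - 20)) dz.
Step 2. Integrate ∫(2*z**2*exp(4*z)) dz by parts with u = z**2, dv = (2*exp(4*z)) dz, so v = exp(4*z)/2: now z**2*exp(4*z)/2 + ∫(-3*z) dz + ∫(-z*exp(4*z)) dz + ∫((-9*z**2 - 58*z - 83)/(z**3 + 8*z**2 + 11*z - 20)) dz.
Step 3. Integrate ∫(-z*exp(4*z)) dz by parts with u = z, dv = (-exp(4*z)) dz, so v = -exp(4*z)/4: now z**2*exp(4*z)/2 - z*exp(4*z)/4 + ∫(-3*z) dz + ∫((-9*z**2 - 58*z - 83)/(z**3 + 8*z**2 + 11*z - 20)) dz + ∫(exp(4*z)/4) dz.
Step 4. Evaluate the standard form: now z**2*exp(4*z)/2 - z*exp(4*z)/4 + exp(4*z)/16 + ∫(-3*z) dz + ∫((-9*z**2 - 58*z - 83)/(z**3 + 8*z**2 + 11*z - 20)) dz.
Step 5. Decompose ∫((-9*z**2 - 58*z - 83)/(z**3 + 8*z**2 + 11*z - 20)) dz by partial fractions, (-9*z**2 - 58*z - 83)/(z**3 + 8*z**2 + 11*z - 20) = -3/(z + 5) - 1/(z + 4) - 5/(z - 1): now z**2*exp(4*z)/2 - z*exp(4*z)/4 + exp(4*z)/16 + ∫(-3*z) dz + ∫(-5/(z - 1)) dz + ∫(-1/(z + 4)) dz + ∫(-3/(z + 5)) dz.
Step 6. Evaluate the standard form [assuming z > -4]: now z**2*exp(4*z)/2 - z*exp(4*z)/4 + exp(4*z)/16 - log(z + 4) + ∫(-3*z) dz + ∫(-5/(z - 1)) dz + ∫(-3/(z + 5)) dz.
Step 7. Evaluate the standard form [assuming z > 1]: now z**2*exp(4*z)/2 - z*exp(4*z)/4 + exp(4*z)/16 - 5*log(z - 1) - log(z + 4) + ∫(-3*z) dz + ∫(-3/(z + 5)) dz.
Step 8. Evaluate the standard form [assuming z > -5]: now z**2*exp(4*z)/2 - z*exp(4*z)/4 + exp(4*z)/16 - 5*log(z - 1) - log(z + 4) - 3*log(z + 5) + ∫(-3*z) dz.
Step 9. Evaluate the standard form: now z**2*exp(4*z)/2 - 3*z**2/2 - z*exp(4*z)/4 + exp(4*z)/16 - 5*log(z - 1) - log(z + 4) - 3*log(z + 5).
Answer: z**2*exp(4*z)/2 - 3*z**2/2 - z*exp(4*z)/4 + exp(4*z)/16 - 5*log(z - 1) - log(z + 4) - 3*log(z + 5).


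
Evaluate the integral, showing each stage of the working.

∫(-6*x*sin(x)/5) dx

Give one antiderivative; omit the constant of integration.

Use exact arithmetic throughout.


Step 1. Integrate ∫(-6*x*sin(x)/5) dx by parts with u = x, dv = (-6*sin(x)/5) dx, so v = 6*cos(x)/5: now 6*x*cos(x)/5 + ∫(-6*cos(x)/5) dx.
Step 2. Evaluate the standard form: now 6*x*cos(x)/5 - 6*sin(x)/5.
Answer: 6*x*cos(x)/5 - 6*sin(x)/5.


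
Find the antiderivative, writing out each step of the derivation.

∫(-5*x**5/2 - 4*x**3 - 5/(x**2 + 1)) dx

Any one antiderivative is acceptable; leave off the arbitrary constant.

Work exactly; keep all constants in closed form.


Step 1. Rewrite: now ∫(-4*x**3) dx + ∫(-5*x**5/2) dx + ∫(-5/(x**2 + 1)) dx.
Step 2. Evaluate the standard form: now -5*atan(x) + ∫(-4*x**3) dx + ∫(-5*x**5/2) dx.
Step 3. Evaluate the standard form: now -x**4 - 5*atan(x) + ∫(-5*x**5/2) dx.
Step 4. Evaluate the standard form: now -5*x**6/12 - x**4 - 5*atan(x).
Answer: -5*x**6/12 - x**4 - 5*atan(x).


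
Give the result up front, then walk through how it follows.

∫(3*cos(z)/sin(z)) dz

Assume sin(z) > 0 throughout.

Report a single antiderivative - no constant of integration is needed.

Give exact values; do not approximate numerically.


The answer is 3*log(sin(z)).
Step 1. Substitute u = sin(z), turning ∫(3*cos(z)/sin(z)) dz into ∫(3/u) du: now ∫(3/u) du.
Step 2. Evaluate the standard form [assuming u > 0]: now 3*log(u).
Step 3. Substitute back u = sin(z): now 3*log(sin(z)).
Answer: 3*log(sin(z)).


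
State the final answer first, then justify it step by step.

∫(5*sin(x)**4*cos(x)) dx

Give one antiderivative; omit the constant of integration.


The answer is sin(x)**5.
Step 1. Substitute u = sin(x), turning ∫(5*sin(x)**4*cos(x)) dx into ∫(5*u**4) du: now ∫(5*u**4) du.
Step 2. Evaluate the standard form: now u**5.
Step 3. Substitute back u = sin(x): now sin(x)**5.
Answer: sin(x)**5.


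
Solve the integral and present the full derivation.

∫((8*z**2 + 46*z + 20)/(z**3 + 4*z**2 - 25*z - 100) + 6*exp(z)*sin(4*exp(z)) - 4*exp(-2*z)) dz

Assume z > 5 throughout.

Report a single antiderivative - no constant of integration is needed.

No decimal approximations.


Step 1. Rewrite: now ∫((8*z**2 + 46*z + 20)/(z**3 + 4*z**2 - 25*z - 100)) dz + ∫(6*exp(z)*sin(4*exp(z))) dz + ∫(-4*exp(-2*z)) dz.
Step 2. Substitute u = exp(z), turning ∫(6*exp(z)*sin(4*exp(z))) dz into ∫(6*sin(4*u)) du: now ∫((8*z**2 + 46*z + 20)/(z**3 + 4*z**2 - 25*z - 100)) dz + ∫(-4*exp(-2*z)) dz + ∫(6*sin(4*u)) du.
Step 3. Evaluate the standard form: now -3*cos(4*u)/2 + ∫((8*z**2 + 46*z + 20)/(z**3 + 4*z**2 - 25*z - 100)) dz + ∫(-4*exp(-2*z)) dz.
Step 4. Substitute back u = exp(z): now -3*cos(4*exp(z))/2 + ∫((8*z**2 + 46*z + 20)/(z**3 + 4*z**2 - 25*z - 100)) dz + ∫(-4*exp(-2*z)) dz.
Step 5. Evaluate the standard form: now -3*cos(4*exp(z))/2 + ∫((8*z**2 + 46*z + 20)/(z**3 + 4*z**2 - 25*z - 100)) dz + 2*exp(-2*z).
Step 6. Decompose ∫((8*z**2 + 46*z + 20)/(z**3 + 4*z**2 - 25*z - 100)) dz by partial fractions, (8*z**2 + 46*z + 20)/(z**3 + 4*z**2 - 25*z - 100) = -1/(z + 5) + 4/(z + 4) + 5/(z - 5): now -3*cos(4*exp(z))/2 + ∫(5/(z - 5)) dz + ∫(4/(z + 4)) dz + ∫(-1/(z + 5)) dz + 2*exp(-2*z).
Step 7. Evaluate the standard form [assuming z > 5]: now 5*log(z - 5) - 3*cos(4*exp(z))/2 + ∫(4/(z + 4)) dz + ∫(-1/(z + 5)) dz + 2*exp(-2*z).
Step 8. Evaluate the standard form [assuming z > -4]: now 5*log(z - 5) + 4*log(z + 4) - 3*cos(4*exp(z))/2 + ∫(-1/(z + 5)) dz + 2*exp(-2*z).
Step 9. Evaluate the standard form [assuming z > -5]: now 5*log(z - 5) + 4*log(z + 4) - log(z + 5) - 3*cos(4*exp(z))/2 + 2*exp(-2*z).
Answer: 5*log(z - 5) + 4*log(z + 4) - log(z + 5) - 3*cos(4*exp(z))/2 + 2*exp(-2*z).


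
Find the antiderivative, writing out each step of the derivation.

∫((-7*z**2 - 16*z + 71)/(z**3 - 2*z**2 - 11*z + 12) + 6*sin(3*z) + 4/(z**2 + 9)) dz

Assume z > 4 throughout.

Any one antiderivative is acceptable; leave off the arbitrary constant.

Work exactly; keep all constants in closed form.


Step 1. Rewrite: now ∫((-7*z**2 - 16*z + 71)/(z**3 - 2*z**2 - 11*z + 12)) dz + ∫(4/(z**2 + 9)) dz + ∫(6*sin(3*z)) dz.
Step 2. Evaluate the standard form: now 4*atan(z/3)/3 + ∫((-7*z**2 - 16*z + 71)/(z**3 - 2*z**2 - 11*z + 12)) dz + ∫(6*sin(3*z)) dz.
Step 3. Decompose ∫((-7*z**2 - 16*z + 71)/(z**3 - 2*z**2 - 11*z + 12)) dz by partial fractions, (-7*z**2 - 16*z + 71)/(z**3 - 2*z**2 - 11*z + 12) = 2/(z + 3) - 4/(z - 1) - 5/(z - 4): now 4*atan(z/3)/3 + ∫(-5/(z - 4)) dz + ∫(-4/(z - 1)) dz + ∫(2/(z + 3)) dz + ∫(6*sin(3*z)) dz.
Step 4. Evaluate the standard form [assuming z > -3]: now 2*log(z + 3) + 4*atan(z/3)/3 + ∫(-5/(z - 4)) dz + ∫(-4/(z - 1)) dz + ∫(6*sin(3*z)) dz.
Step 5. Evaluate the standard form [assuming z > 1]: now -4*log(z - 1) + 2*log(z + 3) + 4*atan(z/3)/3 + ∫(-5/(z - 4)) dz + ∫(6*sin(3*z)) dz.
Step 6. Evaluate the standard form [assuming z > 4]: now -5*log(z - 4) - 4*log(z - 1) + 2*log(z + 3) + 4*atan(z/3)/3 + ∫(6*sin(3*z)) dz.
Step 7. Evaluate the standard form: now -5*log(z - 4) - 4*log(z - 1) + 2*log(z + 3) - 2*cos(3*z) + 4*atan(z/3)/3.
Answer: -5*log(z - 4) - 4*log(z - 1) + 2*log(z + 3) - 2*cos(3*z) + 4*atan(z/3)/3.


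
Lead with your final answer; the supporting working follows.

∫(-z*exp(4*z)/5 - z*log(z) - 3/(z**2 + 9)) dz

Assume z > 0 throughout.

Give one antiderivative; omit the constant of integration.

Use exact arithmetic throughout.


The answer is -z**2*log(z)/2 + z**2/4 - z*exp(4*z)/20 + exp(4*z)/80 - atan(z/3).
Step 1. Rewrite: now ∫(-z*exp(4*z)/5) dz + ∫(-z*log(z)) dz + ∫(-3/(z**2 + 9)) dz.
Step 2. Integrate ∫(-z*exp(4*z)/5) dz by parts with u = z, dv = (-exp(4*z)/5) dz, so v = -exp(4*z)/20: now -z*exp(4*z)/20 + ∫(-z*log(z)) dz + ∫(-3/(z**2 + 9)) dz + ∫(exp(4*z)/20) dz.
Step 3. Evaluate the standard form: now -z*exp(4*z)/20 + exp(4*z)/80 + ∫(-z*log(z)) dz + ∫(-3/(z**2 + 9)) dz.
Step 4. Evaluate the standard form: now -z*exp(4*z)/20 + exp(4*z)/80 - atan(z/3) + ∫(-z*log(z)) dz.
Step 5. Integrate ∫(-z*log(z)) dz by parts with u = log(z), dv = (-z) dz, so v = -z**2/2 [assuming z > 0]: now -z**2*log(z)/2 - z*exp(4*z)/20 + exp(4*z)/80 - atan(z/3) + ∫(z/2) dz.
Step 6. Evaluate the standard form: now -z**2*log(z)/2 + z**2/4 - z*exp(4*z)/20 + exp(4*z)/80 - atan(z/3).
Answer: -z**2*log(z)/2 + z**2/4 - z*exp(4*z)/20 + exp(4*z)/80 - atan(z/3).


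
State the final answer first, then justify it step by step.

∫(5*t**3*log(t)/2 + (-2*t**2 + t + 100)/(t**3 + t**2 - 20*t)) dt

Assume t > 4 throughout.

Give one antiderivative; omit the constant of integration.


The answer is 5*t**4*log(t)/8 - 5*t**4/32 - 5*log(t) + 2*log(t - 4) + log(t + 5).
Step 1. Rewrite: now ∫(5*t**3*log(t)/2) dt + ∫((-2*t**2 + t + 100)/(t**3 + t**2 - 20*t)) dt.
Step 2. Decompose ∫((-2*t**2 + t + 100)/(t**3 + t**2 - 20*t)) dt by partial fractions, (-2*t**2 + t + 100)/(t**3 + t**2 - 20*t) = 1/(t + 5) + 2/(t - 4) - 5/t: now ∫(-5/t) dt + ∫(5*t**3*log(t)/2) dt + ∫(2/(t - 4)) dt + ∫(1/(t + 5)) dt.
Step 3. Evaluate the standard form [assuming t > 0]: now -5*log(t) + ∫(5*t**3*log(t)/2) dt + ∫(2/(t - 4)) dt + ∫(1/(t + 5)) dt.
Step 4. Evaluate the standard form [assuming t > 4]: now -5*log(t) + 2*log(t - 4) + ∫(5*t**3*log(t)/2) dt + ∫(1/(t + 5)) dt.
Step 5. Evaluate the standard form [assuming t > -5]: now -5*log(t) + 2*log(t - 4) + log(t + 5) + ∫(5*t**3*log(t)/2) dt.
Step 6. Integrate ∫(5*t**3*log(t)/2) dt by parts with u = log(t), dv = (5*t**3/2) dt, so v = 5*t**4/8 [assuming t > 0]: now 5*t**4*log(t)/8 - 5*log(t) + 2*log(t - 4) + log(t + 5) + ∫(-5*t**3/8) dt.
Step 7. Evaluate the standard form: now 5*t**4*log(t)/8 - 5*t**4/32 - 5*log(t) + 2*log(t - 4) + log(t + 5).
Answer: 5*t**4*log(t)/8 - 5*t**4/32 - 5*log(t) + 2*log(t - 4) + log(t + 5).


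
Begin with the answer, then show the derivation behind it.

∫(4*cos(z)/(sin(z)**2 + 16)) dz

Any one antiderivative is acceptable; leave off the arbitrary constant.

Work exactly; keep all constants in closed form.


The answer is atan(sin(z)/4).
Step 1. Substitute u = sin(z), turning ∫(4*cos(z)/(sin(z)**2 + 16)) dz into ∫(4/(u**2 + 16)) du: now ∫(4/(u**2 + 16)) du.
Step 2. Evaluate the standard form: now atan(u/4).
Step 3. Substitute back u = sin(z): now atan(sin(z)/4).
Answer: atan(sin(z)/4).


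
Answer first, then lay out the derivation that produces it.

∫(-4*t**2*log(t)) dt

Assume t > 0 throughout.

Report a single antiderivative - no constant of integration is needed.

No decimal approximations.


The answer is -4*t**3*log(t)/3 + 4*t**3/9.
Step 1. Integrate ∫(-4*t**2*log(t)) dt by parts with u = log(t), dv = (-4*t**2) dt, so v = -4*t**3/3 [assuming t > 0]: now -4*t**3*log(t)/3 + ∫(4*t**2/3) dt.
Step 2. Evaluate the standard form: now -4*t**3*log(t)/3 + 4*t**3/9.
Answer: -4*t**3*log(t)/3 + 4*t**3/9.


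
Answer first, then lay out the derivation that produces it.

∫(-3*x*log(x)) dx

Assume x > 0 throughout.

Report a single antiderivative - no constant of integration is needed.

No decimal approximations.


The answer is -3*x**2*log(x)/2 + 3*x**2/4.
Step 1. Integrate ∫(-3*x*log(x)) dx by parts with u = log(x), dv = (-3*x) dx, so v = -3*x**2/2 [assuming x > 0]: now -3*x**2*log(x)/2 + ∫(3*x/2) dx.
Step 2. Evaluate the standard form: now -3*x**2*log(x)/2 + 3*x**2/4.
Answer: -3*x**2*log(x)/2 + 3*x**2/4.


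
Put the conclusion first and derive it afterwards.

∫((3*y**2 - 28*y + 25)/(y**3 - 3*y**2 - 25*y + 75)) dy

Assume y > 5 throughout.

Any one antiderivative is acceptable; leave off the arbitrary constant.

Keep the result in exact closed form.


The answer is -2*log(y - 5) + 2*log(y - 3) + 3*log(y + 5).
Step 1. Decompose ∫((3*y**2 - 28*y + 25)/(y**3 - 3*y**2 - 25*y + 75)) dy by partial fractions, (3*y**2 - 28*y + 25)/(y**3 - 3*y**2 - 25*y + 75) = 3/(y + 5) + 2/(y - 3) - 2/(y - 5): now ∫(-2/(y - 5)) dy + ∫(2/(y - 3)) dy + ∫(3/(y + 5)) dy.
Step 2. Evaluate the standard form [assuming y > 5]: now -2*log(y - 5) + ∫(2/(y - 3)) dy + ∫(3/(y + 5)) dy.
Step 3. Evaluate the standard form [assuming y > -5]: now -2*log(y - 5) + 3*log(y + 5) + ∫(2/(y - 3)) dy.
Step 4. Evaluate the standard form [assuming y > 3]: now -2*log(y - 5) + 2*log(y - 3) + 3*log(y + 5).
Answer: -2*log(y - 5) + 2*log(y - 3) + 3*log(y + 5).


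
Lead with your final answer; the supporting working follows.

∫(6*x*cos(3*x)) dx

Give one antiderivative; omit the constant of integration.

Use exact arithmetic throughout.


The answer is 2*x*sin(3*x) + 2*cos(3*x)/3.
Step 1. Integrate ∫(6*x*cos(3*x)) dx by parts with u = x, dv = (6*cos(3*x)) dx, so v = 2*sin(3*x): now 2*x*sin(3*x) + ∫(-2*sin(3*x)) dx.
Step 2. Evaluate the standard form: now 2*x*sin(3*x) + 2*cos(3*x)/3.
Answer: 2*x*sin(3*x) + 2*cos(3*x)/3.


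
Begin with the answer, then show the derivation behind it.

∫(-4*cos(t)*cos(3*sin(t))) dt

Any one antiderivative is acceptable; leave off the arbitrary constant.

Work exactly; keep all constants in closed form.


The answer is -4*sin(3*sin(t))/3.
Step 1. Substitute u = sin(t), turning ∫(-4*cos(t)*cos(3*sin(t))) dt into ∫(-4*cos(3*u)) du: now ∫(-4*cos(3*u)) du.
Step 2. Evaluate the standard form: now -4*sin(3*u)/3.
Step 3. Substitute back u = sin(t): now -4*sin(3*sin(t))/3.
Answer: -4*sin(3*sin(t))/3.


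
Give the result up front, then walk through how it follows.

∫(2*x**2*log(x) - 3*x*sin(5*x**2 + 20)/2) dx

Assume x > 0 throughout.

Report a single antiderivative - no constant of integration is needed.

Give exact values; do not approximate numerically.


The answer is 2*x**3*log(x)/3 - 2*x**3/9 + 3*cos(5*x**2 + 20)/20.
Step 1. Rewrite: now ∫(-3*x*sin(5*x**2 + 20)/2) dx + ∫(2*x**2*log(x)) dx.
Step 2. Substitute u = x**2 + 4, turning ∫(-3*x*sin(5*x**2 + 20)/2) dx into ∫(-3*sin(5*u)/4) du: now ∫(2*x**2*log(x)) dx + ∫(-3*sin(5*u)/4) du.
Step 3. Evaluate the standard form: now 3*cos(5*u)/20 + ∫(2*x**2*log(x)) dx.
Step 4. Substitute back u = x**2 + 4: now 3*cos(5*x**2 + 20)/20 + ∫(2*x**2*log(x)) dx.
Step 5. Integrate ∫(2*x**2*log(x)) dx by parts with u = log(x), dv = (2*x**2) dx, so v = 2*x**3/3 [assuming x > 0]: now 2*x**3*log(x)/3 + 3*cos(5*x**2 + 20)/20 + ∫(-2*x**2/3) dx.
Step 6. Evaluate the standard form: now 2*x**3*log(x)/3 - 2*x**3/9 + 3*cos(5*x**2 + 20)/20.
Answer: 2*x**3*log(x)/3 - 2*x**3/9 + 3*cos(5*x**2 + 20)/20.


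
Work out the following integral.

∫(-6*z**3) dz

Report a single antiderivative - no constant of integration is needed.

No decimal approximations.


Answer: -3*z**4/2.


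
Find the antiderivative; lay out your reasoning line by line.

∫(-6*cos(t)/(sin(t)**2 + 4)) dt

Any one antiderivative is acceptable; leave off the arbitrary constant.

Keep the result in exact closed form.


Step 1. Substitute u = sin(t), turning ∫(-6*cos(t)/(sin(t)**2 + 4)) dt into ∫(-6/(u**2 + 4)) du: now ∫(-6/(u**2 + 4)) du.
Step 2. Evaluate the standard form: now -3*atan(u/2).
Step 3. Substitute back u = sin(t): now -3*atan(sin(t)/2).
Answer: -3*atan(sin(t)/2).


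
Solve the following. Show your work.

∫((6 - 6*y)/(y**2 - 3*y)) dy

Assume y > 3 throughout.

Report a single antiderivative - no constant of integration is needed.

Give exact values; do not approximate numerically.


Step 1. Decompose ∫((6 - 6*y)/(y**2 - 3*y)) dy by partial fractions, (6 - 6*y)/(y**2 - 3*y) = -4/(y - 3) - 2/y: now ∫(-2/y) dy + ∫(-4/(y - 3)) dy.
Step 2. Evaluate the standard form [assuming y > 3]: now -4*log(y - 3) + ∫(-2/y) dy.
Step 3. Evaluate the standard form [assuming y > 0]: now -2*log(y) - 4*log(y - 3).
Answer: -2*log(y) - 4*log(y - 3).


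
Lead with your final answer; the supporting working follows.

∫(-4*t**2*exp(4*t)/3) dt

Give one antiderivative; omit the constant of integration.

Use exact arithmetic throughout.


The answer is -t**2*exp(4*t)/3 + t*exp(4*t)/6 - exp(4*t)/24.
Step 1. Integrate ∫(-4*t**2*exp(4*t)/3) dt by parts with u = t**2, dv = (-4*exp(4*t)/3) dt, so v = -exp(4*t)/3: now -t**2*exp(4*t)/3 + ∫(2*t*exp(4*t)/3) dt.
Step 2. Integrate ∫(2*t*exp(4*t)/3) dt by parts with u = t, dv = (2*exp(4*t)/3) dt, so v = exp(4*t)/6: now -t**2*exp(4*t)/3 + t*exp(4*t)/6 + ∫(-exp(4*t)/6) dt.
Step 3. Evaluate the standard form: now -t**2*exp(4*t)/3 + t*exp(4*t)/6 - exp(4*t)/24.
Answer: -t**2*exp(4*t)/3 + t*exp(4*t)/6 - exp(4*t)/24.


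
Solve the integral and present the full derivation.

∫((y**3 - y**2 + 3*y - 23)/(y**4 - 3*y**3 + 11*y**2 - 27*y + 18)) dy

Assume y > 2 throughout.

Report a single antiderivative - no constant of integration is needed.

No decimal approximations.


Step 1. Decompose ∫((y**3 - y**2 + 3*y - 23)/(y**4 - 3*y**3 + 11*y**2 - 27*y + 18)) dy by partial fractions, (y**3 - y**2 + 3*y - 23)/(y**4 - 3*y**3 + 11*y**2 - 27*y + 18) = 2/(y**2 + 9) + 2/(y - 1) - 1/(y - 2): now ∫(-1/(y - 2)) dy + ∫(2/(y - 1)) dy + ∫(2/(y**2 + 9)) dy.
Step 2. Evaluate the standard form [assuming y > 1]: now 2*log(y - 1) + ∫(-1/(y - 2)) dy + ∫(2/(y**2 + 9)) dy.
Step 3. Evaluate the standard form [assuming y > 2]: now -log(y - 2) + 2*log(y - 1) + ∫(2/(y**2 + 9)) dy.
Step 4. Evaluate the standard form: now -log(y - 2) + 2*log(y - 1) + 2*atan(y/3)/3.
Answer: -log(y - 2) + 2*log(y - 1) + 2*atan(y/3)/3.


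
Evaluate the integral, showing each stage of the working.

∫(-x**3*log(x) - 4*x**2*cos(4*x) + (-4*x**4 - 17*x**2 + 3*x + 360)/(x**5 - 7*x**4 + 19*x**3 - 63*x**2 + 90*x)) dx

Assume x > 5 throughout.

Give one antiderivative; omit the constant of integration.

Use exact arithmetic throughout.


Step 1. Rewrite: now ∫(-4*x**2*cos(4*x)) dx + ∫(-x**3*log(x)) dx + ∫((-4*x**4 - 17*x**2 + 3*x + 360)/(x**5 - 7*x**4 + 19*x**3 - 63*x**2 + 90*x)) dx.
Step 2. Decompose ∫((-4*x**4 - 17*x**2 + 3*x + 360)/(x**5 - 7*x**4 + 19*x**3 - 63*x**2 + 90*x)) dx by partial fractions, (-4*x**4 - 17*x**2 + 3*x + 360)/(x**5 - 7*x**4 + 19*x**3 - 63*x**2 + 90*x) = 3/(x**2 + 9) - 3/(x - 2) - 5/(x - 5) + 4/x: now ∫(4/x) dx + ∫(-4*x**2*cos(4*x)) dx + ∫(-x**3*log(x)) dx + ∫(-5/(x - 5)) dx + ∫(-3/(x - 2)) dx + ∫(3/(x**2 + 9)) dx.
Step 3. Evaluate the standard form [assuming x > 2]: now -3*log(x - 2) + ∫(4/x) dx + ∫(-4*x**2*cos(4*x)) dx + ∫(-x**3*log(x)) dx + ∫(-5/(x - 5)) dx + ∫(3/(x**2 + 9)) dx.
Step 4. Evaluate the standard form [assuming x > 0]: now 4*log(x) - 3*log(x - 2) + ∫(-4*x**2*cos(4*x)) dx + ∫(-x**3*log(x)) dx + ∫(-5/(x - 5)) dx + ∫(3/(x**2 + 9)) dx.
Step 5. Evaluate the standard form [assuming x > 5]: now 4*log(x) - 5*log(x - 5) - 3*log(x - 2) + ∫(-4*x**2*cos(4*x)) dx + ∫(-x**3*log(x)) dx + ∫(3/(x**2 + 9)) dx.
Step 6. Evaluate the standard form: now 4*log(x) - 5*log(x - 5) - 3*log(x - 2) + atan(x/3) + ∫(-4*x**2*cos(4*x)) dx + ∫(-x**3*log(x)) dx.
Step 7. Integrate ∫(-x**3*log(x)) dx by parts with u = log(x), dv = (-x**3) dx, so v = -x**4/4 [assuming x > 0]: now -x**4*log(x)/4 + 4*log(x) - 5*log(x - 5) - 3*log(x - 2) + atan(x/3) + ∫(x**3/4) dx + ∫(-4*x**2*cos(4*x)) dx.
Step 8. Evaluate the standard form: now -x**4*log(x)/4 + x**4/16 + 4*log(x) - 5*log(x - 5) - 3*log(x - 2) + atan(x/3) + ∫(-4*x**2*cos(4*x)) dx.
Step 9. Integrate ∫(-4*x**2*cos(4*x)) dx by parts with u = x**2, dv = (-4*cos(4*x)) dx, so v = -sin(4*x): now -x**4*log(x)/4 + x**4/16 - x**2*sin(4*x) + 4*log(x) - 5*log(x - 5) - 3*log(x - 2) + atan(x/3) + ∫(2*x*sin(4*x)) dx.
Step 10. Integrate ∫(2*x*sin(4*x)) dx by parts with u = x, dv = (2*sin(4*x)) dx, so v = -cos(4*x)/2: now -x**4*log(x)/4 + x**4/16 - x**2*sin(4*x) - x*cos(4*x)/2 + 4*log(x) - 5*log(x - 5) - 3*log(x - 2) + atan(x/3) + ∫(cos(4*x)/2) dx.
Step 11. Evaluate the standard form: now -x**4*log(x)/4 + x**4/16 - x**2*sin(4*x) - x*cos(4*x)/2 + 4*log(x) - 5*log(x - 5) - 3*log(x - 2) + sin(4*x)/8 + atan(x/3).
Answer: -x**4*log(x)/4 + x**4/16 - x**2*sin(4*x) - x*cos(4*x)/2 + 4*log(x) - 5*log(x - 5) - 3*log(x - 2) + sin(4*x)/8 + atan(x/3).


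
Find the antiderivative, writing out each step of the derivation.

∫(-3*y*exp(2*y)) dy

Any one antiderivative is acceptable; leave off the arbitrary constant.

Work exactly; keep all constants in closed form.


Step 1. Integrate ∫(-3*y*exp(2*y)) dy by parts with u = y, dv = (-3*exp(2*y)) dy, so v = -3*exp(2*y)/2: now -3*y*exp(2*y)/2 + ∫(3*exp(2*y)/2) dy.
Step 2. Evaluate the standard form: now -3*y*exp(2*y)/2 + 3*exp(2*y)/4.
Answer: -3*y*exp(2*y)/2 + 3*exp(2*y)/4.


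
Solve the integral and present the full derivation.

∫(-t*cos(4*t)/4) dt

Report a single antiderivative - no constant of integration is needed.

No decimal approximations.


Step 1. Integrate ∫(-t*cos(4*t)/4) dt by parts with u = t, dv = (-cos(4*t)/4) dt, so v = -sin(4*t)/16: now -t*sin(4*t)/16 + ∫(sin(4*t)/16) dt.
Step 2. Evaluate the standard form: now -t*sin(4*t)/16 - cos(4*t)/64.
Answer: -t*sin(4*t)/16 - cos(4*t)/64.


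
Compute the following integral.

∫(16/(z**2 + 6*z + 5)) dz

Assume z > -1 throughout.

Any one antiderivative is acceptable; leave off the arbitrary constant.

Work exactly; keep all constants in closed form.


Answer: 4*log(z + 1) - 4*log(z + 5).


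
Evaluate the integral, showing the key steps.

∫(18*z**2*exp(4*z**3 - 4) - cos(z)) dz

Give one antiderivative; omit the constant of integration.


Step 1. Rewrite: now ∫(18*z**2*exp(4*z**3 - 4)) dz + ∫(-cos(z)) dz.
Step 2. Evaluate the standard form: now -sin(z) + ∫(18*z**2*exp(4*z**3 - 4)) dz.
Step 3. Substitute u = z**3 - 1, turning ∫(18*z**2*exp(4*z**3 - 4)) dz into ∫(6*exp(4*u)) du: now -sin(z) + ∫(6*exp(4*u)) du.
Step 4. Evaluate the standard form: now 3*exp(4*u)/2 - sin(z).
Step 5. Substitute back u = z**3 - 1: now 3*exp(4*z**3 - 4)/2 - sin(z).
Answer: 3*exp(4*z**3 - 4)/2 - sin(z).


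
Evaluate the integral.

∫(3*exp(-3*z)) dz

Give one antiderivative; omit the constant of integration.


Answer: -exp(-3*z).


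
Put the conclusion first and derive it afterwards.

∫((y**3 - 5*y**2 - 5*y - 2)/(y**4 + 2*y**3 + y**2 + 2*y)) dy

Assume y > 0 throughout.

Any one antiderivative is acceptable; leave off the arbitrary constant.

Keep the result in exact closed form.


The answer is -log(y) + 2*log(y + 2) - 3*atan(y).
Step 1. Decompose ∫((y**3 - 5*y**2 - 5*y - 2)/(y**4 + 2*y**3 + y**2 + 2*y)) dy by partial fractions, (y**3 - 5*y**2 - 5*y - 2)/(y**4 + 2*y**3 + y**2 + 2*y) = -3/(y**2 + 1) + 2/(y + 2) - 1/y: now ∫(-1/y) dy + ∫(2/(y + 2)) dy + ∫(-3/(y**2 + 1)) dy.
Step 2. Evaluate the standard form [assuming y > 0]: now -log(y) + ∫(2/(y + 2)) dy + ∫(-3/(y**2 + 1)) dy.
Step 3. Evaluate the standard form [assuming y > -2]: now -log(y) + 2*log(y + 2) + ∫(-3/(y**2 + 1)) dy.
Step 4. Evaluate the standard form: now -log(y) + 2*log(y + 2) - 3*atan(y).
Answer: -log(y) + 2*log(y + 2) - 3*atan(y).


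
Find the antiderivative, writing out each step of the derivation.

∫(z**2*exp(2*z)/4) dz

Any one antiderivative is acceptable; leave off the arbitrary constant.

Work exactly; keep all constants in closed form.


Step 1. Integrate ∫(z**2*exp(2*z)/4) dz by parts with u = z**2, dv = (exp(2*z)/4) dz, so v = exp(2*z)/8: now z**2*exp(2*z)/8 + ∫(-z*exp(2*z)/4) dz.
Step 2. Integrate ∫(-z*exp(2*z)/4) dz by parts with u = z, dv = (-exp(2*z)/4) dz, so v = -exp(2*z)/8: now z**2*exp(2*z)/8 - z*exp(2*z)/8 + ∫(exp(2*z)/8) dz.
Step 3. Evaluate the standard form: now z**2*exp(2*z)/8 - z*exp(2*z)/8 + exp(2*z)/16.
Answer: z**2*exp(2*z)/8 - z*exp(2*z)/8 + exp(2*z)/16.


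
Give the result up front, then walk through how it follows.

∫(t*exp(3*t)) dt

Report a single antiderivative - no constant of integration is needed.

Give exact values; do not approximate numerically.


The answer is t*exp(3*t)/3 - exp(3*t)/9.
Step 1. Integrate ∫(t*exp(3*t)) dt by parts with u = t, dv = (exp(3*t)) dt, so v = exp(3*t)/3: now t*exp(3*t)/3 + ∫(-exp(3*t)/3) dt.
Step 2. Evaluate the standard form: now t*exp(3*t)/3 - exp(3*t)/9.
Answer: t*exp(3*t)/3 - exp(3*t)/9.


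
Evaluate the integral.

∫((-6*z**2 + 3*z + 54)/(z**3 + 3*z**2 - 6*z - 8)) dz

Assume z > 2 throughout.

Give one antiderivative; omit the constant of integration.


Answer: 2*log(z - 2) - 5*log(z + 1) - 3*log(z + 4).


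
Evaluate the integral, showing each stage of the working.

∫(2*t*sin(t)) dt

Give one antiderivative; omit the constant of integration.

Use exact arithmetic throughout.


Step 1. Integrate ∫(2*t*sin(t)) dt by parts with u = t, dv = (2*sin(t)) dt, so v = -2*cos(t): now -2*t*cos(t) + ∫(2*cos(t)) dt.
Step 2. Evaluate the standard form: now -2*t*cos(t) + 2*sin(t).
Answer: -2*t*cos(t) + 2*sin(t).


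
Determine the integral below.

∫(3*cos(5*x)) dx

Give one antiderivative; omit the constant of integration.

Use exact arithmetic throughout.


Answer: 3*sin(5*x)/5.


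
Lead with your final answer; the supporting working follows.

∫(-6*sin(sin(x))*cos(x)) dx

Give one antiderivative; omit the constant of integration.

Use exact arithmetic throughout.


The answer is 6*cos(sin(x)).
Step 1. Substitute u = sin(x), turning ∫(-6*sin(sin(x))*cos(x)) dx into ∫(-6*sin(u)) du: now ∫(-6*sin(u)) du.
Step 2. Evaluate the standard form: now 6*cos(u).
Step 3. Substitute back u = sin(x): now 6*cos(sin(x)).
Answer: 6*cos(sin(x)).


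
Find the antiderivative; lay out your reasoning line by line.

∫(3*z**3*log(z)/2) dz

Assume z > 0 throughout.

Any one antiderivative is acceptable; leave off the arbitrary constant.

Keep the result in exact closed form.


Step 1. Integrate ∫(3*z**3*log(z)/2) dz by parts with u = log(z), dv = (3*z**3/2) dz, so v = 3*z**4/8 [assuming z > 0]: now 3*z**4*log(z)/8 + ∫(-3*z**3/8) dz.
Step 2. Evaluate the standard form: now 3*z**4*log(z)/8 - 3*z**4/32.
Answer: 3*z**4*log(z)/8 - 3*z**4/32.


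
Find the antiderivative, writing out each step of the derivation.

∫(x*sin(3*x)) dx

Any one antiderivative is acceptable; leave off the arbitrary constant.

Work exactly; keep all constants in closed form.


Step 1. Integrate ∫(x*sin(3*x)) dx by parts with u = x, dv = (sin(3*x)) dx, so v = -cos(3*x)/3: now -x*cos(3*x)/3 + ∫(cos(3*x)/3) dx.
Step 2. Evaluate the standard form: now -x*cos(3*x)/3 + sin(3*x)/9.
Answer: -x*cos(3*x)/3 + sin(3*x)/9.


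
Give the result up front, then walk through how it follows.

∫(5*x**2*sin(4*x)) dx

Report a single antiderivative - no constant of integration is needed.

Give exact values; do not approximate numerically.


The answer is -5*x**2*cos(4*x)/4 + 5*x*sin(4*x)/8 + 5*cos(4*x)/32.
Step 1. Integrate ∫(5*x**2*sin(4*x)) dx by parts with u = x**2, dv = (5*sin(4*x)) dx, so v = -5*cos(4*x)/4: now -5*x**2*cos(4*x)/4 + ∫(5*x*cos(4*x)/2) dx.
Step 2. Integrate ∫(5*x*cos(4*x)/2) dx by parts with u = x, dv = (5*cos(4*x)/2) dx, so v = 5*sin(4*x)/8: now -5*x**2*cos(4*x)/4 + 5*x*sin(4*x)/8 + ∫(-5*sin(4*x)/8) dx.
Step 3. Evaluate the standard form: now -5*x**2*cos(4*x)/4 + 5*x*sin(4*x)/8 + 5*cos(4*x)/32.
Answer: -5*x**2*cos(4*x)/4 + 5*x*sin(4*x)/8 + 5*cos(4*x)/32.


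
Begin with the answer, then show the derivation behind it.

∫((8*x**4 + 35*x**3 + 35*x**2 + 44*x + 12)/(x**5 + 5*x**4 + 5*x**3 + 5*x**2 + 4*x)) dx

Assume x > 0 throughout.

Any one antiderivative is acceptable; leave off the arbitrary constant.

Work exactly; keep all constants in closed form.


The answer is 3*log(x) + 4*log(x + 1) + log(x + 4) + 3*atan(x).
Step 1. Decompose ∫((8*x**4 + 35*x**3 + 35*x**2 + 44*x + 12)/(x**5 + 5*x**4 + 5*x**3 + 5*x**2 + 4*x)) dx by partial fractions, (8*x**4 + 35*x**3 + 35*x**2 + 44*x + 12)/(x**5 + 5*x**4 + 5*x**3 + 5*x**2 + 4*x) = 3/(x**2 + 1) + 1/(x + 4) + 4/(x + 1) + 3/x: now ∫(3/x) dx + ∫(4/(x + 1)) dx + ∫(1/(x + 4)) dx + ∫(3/(x**2 + 1)) dx.
Step 2. Evaluate the standard form [assuming x > -4]: now log(x + 4) + ∫(3/x) dx + ∫(4/(x + 1)) dx + ∫(3/(x**2 + 1)) dx.
Step 3. Evaluate the standard form [assuming x > -1]: now 4*log(x + 1) + log(x + 4) + ∫(3/x) dx + ∫(3/(x**2 + 1)) dx.
Step 4. Evaluate the standard form [assuming x > 0]: now 3*log(x) + 4*log(x + 1) + log(x + 4) + ∫(3/(x**2 + 1)) dx.
Step 5. Evaluate the standard form: now 3*log(x) + 4*log(x + 1) + log(x + 4) + 3*atan(x).
Answer: 3*log(x) + 4*log(x + 1) + log(x + 4) + 3*atan(x).


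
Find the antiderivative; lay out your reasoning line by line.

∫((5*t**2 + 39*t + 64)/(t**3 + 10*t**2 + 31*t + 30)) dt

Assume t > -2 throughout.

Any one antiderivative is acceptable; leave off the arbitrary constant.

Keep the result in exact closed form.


Step 1. Decompose ∫((5*t**2 + 39*t + 64)/(t**3 + 10*t**2 + 31*t + 30)) dt by partial fractions, (5*t**2 + 39*t + 64)/(t**3 + 10*t**2 + 31*t + 30) = -1/(t + 5) + 4/(t + 3) + 2/(t + 2): now ∫(2/(t + 2)) dt + ∫(4/(t + 3)) dt + ∫(-1/(t + 5)) dt.
Step 2. Evaluate the standard form [assuming t > -2]: now 2*log(t + 2) + ∫(4/(t + 3)) dt + ∫(-1/(t + 5)) dt.
Step 3. Evaluate the standard form [assuming t > -5]: now 2*log(t + 2) - log(t + 5) + ∫(4/(t + 3)) dt.
Step 4. Evaluate the standard form [assuming t > -3]: now 2*log(t + 2) + 4*log(t + 3) - log(t + 5).
Answer: 2*log(t + 2) + 4*log(t + 3) - log(t + 5).


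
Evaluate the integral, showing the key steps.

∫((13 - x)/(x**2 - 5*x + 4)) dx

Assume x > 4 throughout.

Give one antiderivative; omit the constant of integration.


Step 1. Decompose ∫((13 - x)/(x**2 - 5*x + 4)) dx by partial fractions, (13 - x)/(x**2 - 5*x + 4) = -4/(x - 1) + 3/(x - 4): now ∫(3/(x - 4)) dx + ∫(-4/(x - 1)) dx.
Step 2. Evaluate the standard form [assuming x > 1]: now -4*log(x - 1) + ∫(3/(x - 4)) dx.
Step 3. Evaluate the standard form [assuming x > 4]: now 3*log(x - 4) - 4*log(x - 1).
Answer: 3*log(x - 4) - 4*log(x - 1).


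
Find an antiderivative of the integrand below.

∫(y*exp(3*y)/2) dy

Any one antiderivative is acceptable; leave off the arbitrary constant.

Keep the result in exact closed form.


Answer: y*exp(3*y)/6 - exp(3*y)/18.


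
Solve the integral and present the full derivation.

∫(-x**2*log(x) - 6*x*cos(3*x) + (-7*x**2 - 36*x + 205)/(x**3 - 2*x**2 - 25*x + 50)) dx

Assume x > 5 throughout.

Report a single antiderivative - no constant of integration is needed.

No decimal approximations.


Step 1. Rewrite: now ∫(-6*x*cos(3*x)) dx + ∫(-x**2*log(x)) dx + ∫((-7*x**2 - 36*x + 205)/(x**3 - 2*x**2 - 25*x + 50)) dx.
Step 2. Integrate ∫(-6*x*cos(3*x)) dx by parts with u = x, dv = (-6*cos(3*x)) dx, so v = -2*sin(3*x): now -2*x*sin(3*x) + ∫(-x**2*log(x)) dx + ∫((-7*x**2 - 36*x + 205)/(x**3 - 2*x**2 - 25*x + 50)) dx + ∫(2*sin(3*x)) dx.
Step 3. Evaluate the standard form: now -2*x*sin(3*x) - 2*cos(3*x)/3 + ∫(-x**2*log(x)) dx + ∫((-7*x**2 - 36*x + 205)/(x**3 - 2*x**2 - 25*x + 50)) dx.
Step 4. Decompose ∫((-7*x**2 - 36*x + 205)/(x**3 - 2*x**2 - 25*x + 50)) dx by partial fractions, (-7*x**2 - 36*x + 205)/(x**3 - 2*x**2 - 25*x + 50) = 3/(x + 5) - 5/(x - 2) - 5/(x - 5): now -2*x*sin(3*x) - 2*cos(3*x)/3 + ∫(-x**2*log(x)) dx + ∫(-5/(x - 5)) dx + ∫(-5/(x - 2)) dx + ∫(3/(x + 5)) dx.
Step 5. Evaluate the standard form [assuming x > 2]: now -2*x*sin(3*x) - 5*log(x - 2) - 2*cos(3*x)/3 + ∫(-x**2*log(x)) dx + ∫(-5/(x - 5)) dx + ∫(3/(x + 5)) dx.
Step 6. Evaluate the standard form [assuming x > -5]: now -2*x*sin(3*x) - 5*log(x - 2) + 3*log(x + 5) - 2*cos(3*x)/3 + ∫(-x**2*log(x)) dx + ∫(-5/(x - 5)) dx.
Step 7. Evaluate the standard form [assuming x > 5]: now -2*x*sin(3*x) - 5*log(x - 5) - 5*log(x - 2) + 3*log(x + 5) - 2*cos(3*x)/3 + ∫(-x**2*log(x)) dx.
Step 8. Integrate ∫(-x**2*log(x)) dx by parts with u = log(x), dv = (-x**2) dx, so v = -x**3/3 [assuming x > 0]: now -x**3*log(x)/3 - 2*x*sin(3*x) - 5*log(x - 5) - 5*log(x - 2) + 3*log(x + 5) - 2*cos(3*x)/3 + ∫(x**2/3) dx.
Step 9. Evaluate the standard form: now -x**3*log(x)/3 + x**3/9 - 2*x*sin(3*x) - 5*log(x - 5) - 5*log(x - 2) + 3*log(x + 5) - 2*cos(3*x)/3.
Answer: -x**3*log(x)/3 + x**3/9 - 2*x*sin(3*x) - 5*log(x - 5) - 5*log(x - 2) + 3*log(x + 5) - 2*cos(3*x)/3.


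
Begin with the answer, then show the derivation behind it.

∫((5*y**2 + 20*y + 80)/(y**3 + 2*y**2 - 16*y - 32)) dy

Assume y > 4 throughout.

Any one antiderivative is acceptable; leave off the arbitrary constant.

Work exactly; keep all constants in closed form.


The answer is 5*log(y - 4) - 5*log(y + 2) + 5*log(y + 4).
Step 1. Decompose ∫((5*y**2 + 20*y + 80)/(y**3 + 2*y**2 - 16*y - 32)) dy by partial fractions, (5*y**2 + 20*y + 80)/(y**3 + 2*y**2 - 16*y - 32) = 5/(y + 4) - 5/(y + 2) + 5/(y - 4): now ∫(5/(y - 4)) dy + ∫(-5/(y + 2)) dy + ∫(5/(y + 4)) dy.
Step 2. Evaluate the standard form [assuming y > 4]: now 5*log(y - 4) + ∫(-5/(y + 2)) dy + ∫(5/(y + 4)) dy.
Step 3. Evaluate the standard form [assuming y > -4]: now 5*log(y - 4) + 5*log(y + 4) + ∫(-5/(y + 2)) dy.
Step 4. Evaluate the standard form [assuming y > -2]: now 5*log(y - 4) - 5*log(y + 2) + 5*log(y + 4).
Answer: 5*log(y - 4) - 5*log(y + 2) + 5*log(y + 4).


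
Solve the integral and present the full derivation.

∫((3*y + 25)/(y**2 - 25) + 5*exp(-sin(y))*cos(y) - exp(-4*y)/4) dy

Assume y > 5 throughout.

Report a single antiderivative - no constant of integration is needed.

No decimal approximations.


Step 1. Rewrite: now ∫((3*y + 25)/(y**2 - 25)) dy + ∫(5*exp(-sin(y))*cos(y)) dy + ∫(-exp(-4*y)/4) dy.
Step 2. Decompose ∫((3*y + 25)/(y**2 - 25)) dy by partial fractions, (3*y + 25)/(y**2 - 25) = -1/(y + 5) + 4/(y - 5): now ∫(5*exp(-sin(y))*cos(y)) dy + ∫(4/(y - 5)) dy + ∫(-1/(y + 5)) dy + ∫(-exp(-4*y)/4) dy.
Step 3. Evaluate the standard form [assuming y > -5]: now -log(y + 5) + ∫(5*exp(-sin(y))*cos(y)) dy + ∫(4/(y - 5)) dy + ∫(-exp(-4*y)/4) dy.
Step 4. Evaluate the standard form [assuming y > 5]: now 4*log(y - 5) - log(y + 5) + ∫(5*exp(-sin(y))*cos(y)) dy + ∫(-exp(-4*y)/4) dy.
Step 5. Substitute u = sin(y), turning ∫(5*exp(-sin(y))*cos(y)) dy into ∫(5*exp(-u)) du: now 4*log(y - 5) - log(y + 5) + ∫(5*exp(-u)) du + ∫(-exp(-4*y)/4) dy.
Step 6. Evaluate the standard form: now 4*log(y - 5) - log(y + 5) + ∫(-exp(-4*y)/4) dy - 5*exp(-u).
Step 7. Substitute back u = sin(y): now 4*log(y - 5) - log(y + 5) + ∫(-exp(-4*y)/4) dy - 5*exp(-sin(y)).
Step 8. Evaluate the standard form: now 4*log(y - 5) - log(y + 5) - 5*exp(-sin(y)) + exp(-4*y)/16.
Answer: 4*log(y - 5) - log(y + 5) - 5*exp(-sin(y)) + exp(-4*y)/16.


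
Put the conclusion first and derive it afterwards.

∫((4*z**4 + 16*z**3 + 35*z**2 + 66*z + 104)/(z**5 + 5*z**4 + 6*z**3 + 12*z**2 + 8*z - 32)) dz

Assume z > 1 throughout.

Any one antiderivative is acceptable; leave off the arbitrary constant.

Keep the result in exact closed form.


The answer is 3*log(z - 1) - log(z + 2) + 2*log(z + 4) - atan(z/2)/2.
Step 1. Decompose ∫((4*z**4 + 16*z**3 + 35*z**2 + 66*z + 104)/(z**5 + 5*z**4 + 6*z**3 + 12*z**2 + 8*z - 32)) dz by partial fractions, (4*z**4 + 16*z**3 + 35*z**2 + 66*z + 104)/(z**5 + 5*z**4 + 6*z**3 + 12*z**2 + 8*z - 32) = -1/(z**2 + 4) + 2/(z + 4) - 1/(z + 2) + 3/(z - 1): now ∫(3/(z - 1)) dz + ∫(-1/(z + 2)) dz + ∫(2/(z + 4)) dz + ∫(-1/(z**2 + 4)) dz.
Step 2. Evaluate the standard form [assuming z > -4]: now 2*log(z + 4) + ∫(3/(z - 1)) dz + ∫(-1/(z + 2)) dz + ∫(-1/(z**2 + 4)) dz.
Step 3. Evaluate the standard form [assuming z > 1]: now 3*log(z - 1) + 2*log(z + 4) + ∫(-1/(z + 2)) dz + ∫(-1/(z**2 + 4)) dz.
Step 4. Evaluate the standard form [assuming z > -2]: now 3*log(z - 1) - log(z + 2) + 2*log(z + 4) + ∫(-1/(z**2 + 4)) dz.
Step 5. Evaluate the standard form: now 3*log(z - 1) - log(z + 2) + 2*log(z + 4) - atan(z/2)/2.
Answer: 3*log(z - 1) - log(z + 2) + 2*log(z + 4) - atan(z/2)/2.


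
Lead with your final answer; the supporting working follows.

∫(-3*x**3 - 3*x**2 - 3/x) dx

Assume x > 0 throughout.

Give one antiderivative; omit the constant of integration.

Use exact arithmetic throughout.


The answer is -3*x**4/4 - x**3 - 3*log(x).
Step 1. Rewrite: now ∫(-3/x) dx + ∫(-3*x**2) dx + ∫(-3*x**3) dx.
Step 2. Evaluate the standard form: now -x**3 + ∫(-3/x) dx + ∫(-3*x**3) dx.
Step 3. Evaluate the standard form [assuming x > 0]: now -x**3 - 3*log(x) + ∫(-3*x**3) dx.
Step 4. Evaluate the standard form: now -3*x**4/4 - x**3 - 3*log(x).
Answer: -3*x**4/4 - x**3 - 3*log(x).


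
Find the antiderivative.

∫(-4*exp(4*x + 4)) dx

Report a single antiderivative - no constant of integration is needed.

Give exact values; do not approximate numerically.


Answer: -exp(4*x + 4).


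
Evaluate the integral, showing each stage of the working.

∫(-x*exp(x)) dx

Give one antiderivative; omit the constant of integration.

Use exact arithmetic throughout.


Step 1. Integrate ∫(-x*exp(x)) dx by parts with u = x, dv = (-exp(x)) dx, so v = -exp(x): now -x*exp(x) + ∫(exp(x)) dx.
Step 2. Evaluate the standard form: now -x*exp(x) + exp(x).
Answer: -x*exp(x) + exp(x).


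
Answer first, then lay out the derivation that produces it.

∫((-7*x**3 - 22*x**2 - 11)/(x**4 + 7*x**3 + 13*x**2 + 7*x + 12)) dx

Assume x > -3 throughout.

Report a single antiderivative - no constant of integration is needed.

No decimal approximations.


The answer is -2*log(x + 3) - 5*log(x + 4) + atan(x).
Step 1. Decompose ∫((-7*x**3 - 22*x**2 - 11)/(x**4 + 7*x**3 + 13*x**2 + 7*x + 12)) dx by partial fractions, (-7*x**3 - 22*x**2 - 11)/(x**4 + 7*x**3 + 13*x**2 + 7*x + 12) = 1/(x**2 + 1) - 5/(x + 4) - 2/(x + 3): now ∫(-2/(x + 3)) dx + ∫(-5/(x + 4)) dx + ∫(1/(x**2 + 1)) dx.
Step 2. Evaluate the standard form [assuming x > -4]: now -5*log(x + 4) + ∫(-2/(x + 3)) dx + ∫(1/(x**2 + 1)) dx.
Step 3. Evaluate the standard form [assuming x > -3]: now -2*log(x + 3) - 5*log(x + 4) + ∫(1/(x**2 + 1)) dx.
Step 4. Evaluate the standard form: now -2*log(x + 3) - 5*log(x + 4) + atan(x).
Answer: -2*log(x + 3) - 5*log(x + 4) + atan(x).


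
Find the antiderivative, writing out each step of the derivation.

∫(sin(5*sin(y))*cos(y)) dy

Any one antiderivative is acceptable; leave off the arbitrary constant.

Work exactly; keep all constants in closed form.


Step 1. Substitute u = sin(y), turning ∫(sin(5*sin(y))*cos(y)) dy into ∫(sin(5*u)) du: now ∫(sin(5*u)) du.
Step 2. Evaluate the standard form: now -cos(5*u)/5.
Step 3. Substitute back u = sin(y): now -cos(5*sin(y))/5.
Answer: -cos(5*sin(y))/5.


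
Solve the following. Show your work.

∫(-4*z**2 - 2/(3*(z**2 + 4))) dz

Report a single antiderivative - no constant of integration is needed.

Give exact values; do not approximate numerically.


Step 1. Rewrite: now ∫(-4*z**2) dz + ∫(-2/(3*(z**2 + 4))) dz.
Step 2. Evaluate the standard form: now -4*z**3/3 + ∫(-2/(3*(z**2 + 4))) dz.
Step 3. Evaluate the standard form: now -4*z**3/3 - atan(z/2)/3.
Answer: -4*z**3/3 - atan(z/2)/3.


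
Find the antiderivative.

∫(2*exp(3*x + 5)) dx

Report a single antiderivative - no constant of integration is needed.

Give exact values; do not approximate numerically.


Answer: 2*exp(3*x + 5)/3.


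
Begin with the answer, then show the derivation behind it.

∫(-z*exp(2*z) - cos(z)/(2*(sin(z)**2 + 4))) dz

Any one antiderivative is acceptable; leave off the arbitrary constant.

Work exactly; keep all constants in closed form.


The answer is -z*exp(2*z)/2 + exp(2*z)/4 - atan(sin(z)/2)/4.
Step 1. Rewrite: now ∫(-z*exp(2*z)) dz + ∫(-cos(z)/(2*(sin(z)**2 + 4))) dz.
Step 2. Substitute u = sin(z), turning ∫(-cos(z)/(2*(sin(z)**2 + 4))) dz into ∫(-1/(2*(u**2 + 4))) du: now ∫(-z*exp(2*z)) dz + ∫(-1/(2*(u**2 + 4))) du.
Step 3. Evaluate the standard form: now -atan(u/2)/4 + ∫(-z*exp(2*z)) dz.
Step 4. Substitute back u = sin(z): now -atan(sin(z)/2)/4 + ∫(-z*exp(2*z)) dz.
Step 5. Integrate ∫(-z*exp(2*z)) dz by parts with u = z, dv = (-exp(2*z)) dz, so v = -exp(2*z)/2: now -z*exp(2*z)/2 - atan(sin(z)/2)/4 + ∫(exp(2*z)/2) dz.
Step 6. Evaluate the standard form: now -z*exp(2*z)/2 + exp(2*z)/4 - atan(sin(z)/2)/4.
Answer: -z*exp(2*z)/2 + exp(2*z)/4 - atan(sin(z)/2)/4.


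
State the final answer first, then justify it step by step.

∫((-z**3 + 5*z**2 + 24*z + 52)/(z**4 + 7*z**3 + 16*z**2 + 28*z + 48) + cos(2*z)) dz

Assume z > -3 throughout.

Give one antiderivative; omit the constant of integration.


The answer is 4*log(z + 3) - 5*log(z + 4) + sin(2*z)/2 + 2*atan(z/2).
Step 1. Rewrite: now ∫((-z**3 + 5*z**2 + 24*z + 52)/(z**4 + 7*z**3 + 16*z**2 + 28*z + 48)) dz + ∫(cos(2*z)) dz.
Step 2. Evaluate the standard form: now sin(2*z)/2 + ∫((-z**3 + 5*z**2 + 24*z + 52)/(z**4 + 7*z**3 + 16*z**2 + 28*z + 48)) dz.
Step 3. Decompose ∫((-z**3 + 5*z**2 + 24*z + 52)/(z**4 + 7*z**3 + 16*z**2 + 28*z + 48)) dz by partial fractions, (-z**3 + 5*z**2 + 24*z + 52)/(z**4 + 7*z**3 + 16*z**2 + 28*z + 48) = 4/(z**2 + 4) - 5/(z + 4) + 4/(z + 3): now sin(2*z)/2 + ∫(4/(z + 3)) dz + ∫(-5/(z + 4)) dz + ∫(4/(z**2 + 4)) dz.
Step 4. Evaluate the standard form [assuming z > -4]: now -5*log(z + 4) + sin(2*z)/2 + ∫(4/(z + 3)) dz + ∫(4/(z**2 + 4)) dz.
Step 5. Evaluate the standard form [assuming z > -3]: now 4*log(z + 3) - 5*log(z + 4) + sin(2*z)/2 + ∫(4/(z**2 + 4)) dz.
Step 6. Evaluate the standard form: now 4*log(z + 3) - 5*log(z + 4) + sin(2*z)/2 + 2*atan(z/2).
Answer: 4*log(z + 3) - 5*log(z + 4) + sin(2*z)/2 + 2*atan(z/2).
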